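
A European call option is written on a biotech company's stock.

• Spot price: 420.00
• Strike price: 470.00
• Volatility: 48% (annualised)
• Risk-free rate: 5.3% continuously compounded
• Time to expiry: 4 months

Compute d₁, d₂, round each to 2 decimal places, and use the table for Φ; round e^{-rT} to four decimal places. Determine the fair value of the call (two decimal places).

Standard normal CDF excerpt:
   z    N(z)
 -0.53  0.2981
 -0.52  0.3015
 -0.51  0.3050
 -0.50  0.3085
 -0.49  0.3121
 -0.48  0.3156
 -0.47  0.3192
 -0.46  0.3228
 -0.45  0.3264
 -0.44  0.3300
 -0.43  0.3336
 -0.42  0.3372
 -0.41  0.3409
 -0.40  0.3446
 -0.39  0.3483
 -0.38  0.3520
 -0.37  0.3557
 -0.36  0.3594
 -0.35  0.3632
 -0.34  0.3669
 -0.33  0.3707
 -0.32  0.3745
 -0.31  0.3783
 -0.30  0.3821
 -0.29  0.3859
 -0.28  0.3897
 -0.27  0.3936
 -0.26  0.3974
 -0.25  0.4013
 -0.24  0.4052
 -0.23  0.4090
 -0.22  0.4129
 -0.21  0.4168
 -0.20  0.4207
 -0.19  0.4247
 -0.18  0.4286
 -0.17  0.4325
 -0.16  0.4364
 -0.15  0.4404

30.96

σ√T = 0.48·√0.3333 = 0.2771
ln(S/K) + (r + σ²/2)T = ln(420/470) + (0.053 + 0.48²/2)·0.3333 = -0.1125 + 0.0561 = -0.0564
d₁ = -0.0564 / 0.2771 = -0.2036 ≈ -0.20
d₂ = d₁ − σ√T = -0.2036 − 0.2771 = -0.4807 ≈ -0.48
e^(−rT) = e^(−0.053·0.3333) = 0.9825
C = 420·N(-0.20) − 470·0.9825·N(-0.48) = 420·0.4207 − 470·0.9825·0.3156 = 176.6940 − 145.7362 = 30.9578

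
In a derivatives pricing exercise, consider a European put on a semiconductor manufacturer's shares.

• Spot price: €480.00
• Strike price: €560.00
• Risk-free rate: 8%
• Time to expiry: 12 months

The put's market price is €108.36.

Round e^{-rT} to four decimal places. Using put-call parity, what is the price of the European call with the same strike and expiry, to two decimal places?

e^(−rT) = e^(−0.08·1) = 0.9231
Put-call parity: C − P = S − K·e^(−rT) = 480 − 560·0.9231 = 480 − 516.9360 = -36.9360
C = P + (C − P) = 108.36 + (-36.9360) = 71.4240

€71.42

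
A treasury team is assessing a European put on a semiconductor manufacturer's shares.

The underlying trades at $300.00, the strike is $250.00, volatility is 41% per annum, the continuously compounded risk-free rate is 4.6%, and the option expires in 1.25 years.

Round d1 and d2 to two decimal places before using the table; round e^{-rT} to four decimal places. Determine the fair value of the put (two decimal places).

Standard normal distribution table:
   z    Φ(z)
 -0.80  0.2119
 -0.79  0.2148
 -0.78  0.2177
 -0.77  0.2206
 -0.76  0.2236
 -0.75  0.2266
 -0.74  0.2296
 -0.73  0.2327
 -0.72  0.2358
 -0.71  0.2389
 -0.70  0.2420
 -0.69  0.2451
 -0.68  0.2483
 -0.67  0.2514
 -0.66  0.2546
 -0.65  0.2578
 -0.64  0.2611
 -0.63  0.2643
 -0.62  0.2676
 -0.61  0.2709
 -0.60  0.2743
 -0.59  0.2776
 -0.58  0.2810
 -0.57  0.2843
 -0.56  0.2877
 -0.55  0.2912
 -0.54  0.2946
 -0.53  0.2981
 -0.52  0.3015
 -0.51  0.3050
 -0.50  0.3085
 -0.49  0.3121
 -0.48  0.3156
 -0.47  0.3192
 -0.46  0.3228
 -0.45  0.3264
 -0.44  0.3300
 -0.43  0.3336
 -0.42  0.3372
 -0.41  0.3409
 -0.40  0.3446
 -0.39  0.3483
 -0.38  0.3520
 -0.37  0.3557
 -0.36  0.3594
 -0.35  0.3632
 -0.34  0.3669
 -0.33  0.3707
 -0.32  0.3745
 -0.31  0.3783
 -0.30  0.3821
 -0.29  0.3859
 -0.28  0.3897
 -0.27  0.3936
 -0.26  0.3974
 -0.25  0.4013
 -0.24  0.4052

$23.10

σ√T = 0.41 × 1.1180 = 0.4584
d₁ = [ln(300/250) + (0.046 + ½·0.41²)·1.25] / (σ√T) = (0.1823 + 0.1626) / 0.4584 = 0.7524 → 0.75
d₂ = 0.7524 − 0.4584 = 0.2940 → 0.29
exp(−rT) = exp(−0.046·1.25) = 0.9441
N(−d₂) = N(-0.29) = 0.3859;  N(−d₁) = N(-0.75) = 0.2266
P = 250·0.9441·0.3859 − 300·0.2266 = 91.0820 − 67.9800 = 23.1020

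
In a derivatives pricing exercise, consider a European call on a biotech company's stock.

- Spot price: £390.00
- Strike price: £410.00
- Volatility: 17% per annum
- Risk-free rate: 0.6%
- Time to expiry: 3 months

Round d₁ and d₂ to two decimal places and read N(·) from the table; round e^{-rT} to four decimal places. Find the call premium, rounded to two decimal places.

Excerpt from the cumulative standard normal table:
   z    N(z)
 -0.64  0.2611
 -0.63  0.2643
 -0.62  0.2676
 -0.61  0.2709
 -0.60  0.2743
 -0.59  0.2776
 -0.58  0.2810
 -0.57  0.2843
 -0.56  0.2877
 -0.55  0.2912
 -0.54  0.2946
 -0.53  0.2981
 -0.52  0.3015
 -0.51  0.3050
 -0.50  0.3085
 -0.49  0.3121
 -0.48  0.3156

£5.36

T = 0.25;  σ√T = 0.0850
d₁ = [ln(390/410) + (0.006 + ½·0.17²)·0.25] / (σ√T) = (-0.0500 + 0.0051) / 0.0850 = -0.5282 which rounds to -0.53
d₂ = -0.5282 − 0.0850 = -0.6132 which rounds to -0.61
e^(−rT) = e^(−0.006·0.25) = 0.9985
C = 390·N(-0.53) − 410·0.9985·N(-0.61) = 390·0.2981 − 410·0.9985·0.2709 = 116.2590 − 110.9024 = 5.3566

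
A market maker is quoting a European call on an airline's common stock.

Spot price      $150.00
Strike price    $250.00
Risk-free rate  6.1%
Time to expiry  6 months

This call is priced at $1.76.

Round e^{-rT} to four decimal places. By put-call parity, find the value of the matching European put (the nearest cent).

exp(−rT) = exp(−0.061·0.5) = 0.9700
Put-call parity: C − P = S − K·e^(−rT) = 150 − 250·0.9700 = 150 − 242.5000 = -92.5000
P = C − (C − P) = 1.76 − (-92.5000) = 94.2600

$94.26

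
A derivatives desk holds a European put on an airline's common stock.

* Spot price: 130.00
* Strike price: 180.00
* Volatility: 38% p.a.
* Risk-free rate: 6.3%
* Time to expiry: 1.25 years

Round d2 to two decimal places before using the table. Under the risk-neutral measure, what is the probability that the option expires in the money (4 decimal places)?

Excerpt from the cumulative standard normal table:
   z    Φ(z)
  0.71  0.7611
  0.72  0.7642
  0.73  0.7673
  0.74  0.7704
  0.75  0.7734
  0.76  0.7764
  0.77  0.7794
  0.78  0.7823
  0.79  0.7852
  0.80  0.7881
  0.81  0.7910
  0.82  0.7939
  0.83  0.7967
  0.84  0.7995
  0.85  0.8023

0.7852

σ√T = 0.38·√1.25 = 0.4249
ln(S/K) + (r + σ²/2)T = ln(130/180) + (0.063 + 0.38²/2)·1.25 = -0.3254 + 0.1690 = -0.1564
d₁ = -0.1564 / 0.4249 = -0.3682 ⇒ -0.37
d₂ = d₁ − σ√T = -0.3682 − 0.4249 = -0.7930 ⇒ -0.79
Pr(exercise) under Q = N(−d₂) = N(0.79) = 0.7852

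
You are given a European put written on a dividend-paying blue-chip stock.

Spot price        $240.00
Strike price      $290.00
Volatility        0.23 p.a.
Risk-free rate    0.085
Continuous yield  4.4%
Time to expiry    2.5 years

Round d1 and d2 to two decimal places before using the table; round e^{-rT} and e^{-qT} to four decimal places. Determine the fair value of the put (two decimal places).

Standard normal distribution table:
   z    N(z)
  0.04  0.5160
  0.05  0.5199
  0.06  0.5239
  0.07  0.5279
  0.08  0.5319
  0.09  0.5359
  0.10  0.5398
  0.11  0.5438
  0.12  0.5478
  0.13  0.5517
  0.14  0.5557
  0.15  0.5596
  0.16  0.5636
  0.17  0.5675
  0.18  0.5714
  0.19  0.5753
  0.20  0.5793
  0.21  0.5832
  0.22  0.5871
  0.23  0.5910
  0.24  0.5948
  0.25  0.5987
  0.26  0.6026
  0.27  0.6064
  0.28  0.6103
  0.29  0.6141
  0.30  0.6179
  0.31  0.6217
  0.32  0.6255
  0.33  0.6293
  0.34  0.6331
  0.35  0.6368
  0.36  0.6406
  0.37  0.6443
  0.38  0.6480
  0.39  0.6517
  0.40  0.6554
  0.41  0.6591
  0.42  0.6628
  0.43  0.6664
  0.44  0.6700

σ√T = 0.23 × 1.5811 = 0.3637
d₁ = [ln(240/290) + (0.085 − 0.044 + 0.23²/2)·2.5] / 0.3637 = [-0.1892 + 0.1686] / 0.3637 = -0.0567 which rounds to -0.06
d₂ = d₁ − σ√T = -0.0567 − 0.3637 = -0.4204 which rounds to -0.42
exp(−qT) = exp(−0.044·2.5) = 0.8958;  exp(−rT) = exp(−0.085·2.5) = 0.8086
N(−d₂) = N(0.42) = 0.6628;  N(−d₁) = N(0.06) = 0.5239
P = 290·0.8086·0.6628 − 240·0.8958·0.5239 = 155.4226 − 112.6343 = 42.7883

$42.79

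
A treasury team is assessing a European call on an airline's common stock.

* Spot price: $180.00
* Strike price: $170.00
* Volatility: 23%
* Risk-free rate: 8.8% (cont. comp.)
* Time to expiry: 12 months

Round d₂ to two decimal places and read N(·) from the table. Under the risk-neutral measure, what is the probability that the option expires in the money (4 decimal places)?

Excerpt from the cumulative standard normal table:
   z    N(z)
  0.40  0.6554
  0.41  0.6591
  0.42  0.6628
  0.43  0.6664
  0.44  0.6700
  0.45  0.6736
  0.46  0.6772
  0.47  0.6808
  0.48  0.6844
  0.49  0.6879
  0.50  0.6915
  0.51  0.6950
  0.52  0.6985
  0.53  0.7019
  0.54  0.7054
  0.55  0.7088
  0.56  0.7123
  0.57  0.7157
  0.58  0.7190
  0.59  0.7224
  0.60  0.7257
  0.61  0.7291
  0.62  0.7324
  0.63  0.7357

σ√T = 0.23·√1 = 0.2300
d₁ = [ln(180/170) + (0.088 + 0.23²/2)·1] / 0.2300 = [0.0572 + 0.1144] / 0.2300 = 0.7461 ≈ 0.75
d₂ = d₁ − σ√T = 0.7461 − 0.2300 = 0.5161 ≈ 0.52
Risk-neutral Pr[S_T > K] = N(d₂) = N(0.52) = 0.6985

0.6985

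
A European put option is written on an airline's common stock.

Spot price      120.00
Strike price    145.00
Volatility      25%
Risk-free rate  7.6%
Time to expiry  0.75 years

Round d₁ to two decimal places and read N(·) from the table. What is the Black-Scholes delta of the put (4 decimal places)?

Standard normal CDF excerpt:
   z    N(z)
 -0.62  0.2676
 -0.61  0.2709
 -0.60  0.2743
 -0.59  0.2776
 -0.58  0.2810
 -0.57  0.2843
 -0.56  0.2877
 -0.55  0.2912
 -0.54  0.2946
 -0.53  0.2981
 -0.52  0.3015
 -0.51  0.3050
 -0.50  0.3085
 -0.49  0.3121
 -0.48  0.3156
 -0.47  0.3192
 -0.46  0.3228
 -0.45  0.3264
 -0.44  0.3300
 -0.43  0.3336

-0.6915

σ√T = 0.25 × 0.8660 = 0.2165
d₁ = [ln(120/145) + (0.076 + 0.25²/2)·0.75] / 0.2165 = [-0.1892 + 0.0804] / 0.2165 = -0.5025 → -0.50
N(d₁) = N(-0.50) = 0.3085
Δ_put = N(d₁) − 1 = 0.3085 − 1 = -0.6915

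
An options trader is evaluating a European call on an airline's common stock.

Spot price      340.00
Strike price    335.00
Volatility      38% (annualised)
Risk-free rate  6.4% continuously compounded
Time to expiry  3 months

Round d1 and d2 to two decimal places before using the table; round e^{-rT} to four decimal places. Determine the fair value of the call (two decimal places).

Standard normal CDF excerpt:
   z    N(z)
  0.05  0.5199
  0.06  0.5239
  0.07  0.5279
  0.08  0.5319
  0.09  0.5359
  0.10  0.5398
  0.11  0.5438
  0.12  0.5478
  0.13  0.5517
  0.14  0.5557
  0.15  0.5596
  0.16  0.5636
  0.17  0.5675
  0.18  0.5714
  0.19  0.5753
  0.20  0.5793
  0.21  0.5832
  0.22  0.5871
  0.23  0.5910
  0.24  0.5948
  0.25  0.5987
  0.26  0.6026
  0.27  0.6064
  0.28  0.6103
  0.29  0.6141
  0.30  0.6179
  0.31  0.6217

30.85

T = 0.25;  σ√T = 0.1900
d₁ = [ln(340/335) + (0.064 + 0.38²/2)·0.25] / 0.1900 = [0.0148 + 0.0340] / 0.1900 = 0.2572 ≈ 0.26
d₂ = d₁ − σ√T = 0.2572 − 0.1900 = 0.0672 ≈ 0.07
e^(−rT) = e^(−0.064·0.25) = 0.9841
N(d₁) = N(0.26) = 0.6026;  N(d₂) = N(0.07) = 0.5279
C = 340·0.6026 − 335·0.9841·0.5279 = 204.8840 − 174.0346 = 30.8494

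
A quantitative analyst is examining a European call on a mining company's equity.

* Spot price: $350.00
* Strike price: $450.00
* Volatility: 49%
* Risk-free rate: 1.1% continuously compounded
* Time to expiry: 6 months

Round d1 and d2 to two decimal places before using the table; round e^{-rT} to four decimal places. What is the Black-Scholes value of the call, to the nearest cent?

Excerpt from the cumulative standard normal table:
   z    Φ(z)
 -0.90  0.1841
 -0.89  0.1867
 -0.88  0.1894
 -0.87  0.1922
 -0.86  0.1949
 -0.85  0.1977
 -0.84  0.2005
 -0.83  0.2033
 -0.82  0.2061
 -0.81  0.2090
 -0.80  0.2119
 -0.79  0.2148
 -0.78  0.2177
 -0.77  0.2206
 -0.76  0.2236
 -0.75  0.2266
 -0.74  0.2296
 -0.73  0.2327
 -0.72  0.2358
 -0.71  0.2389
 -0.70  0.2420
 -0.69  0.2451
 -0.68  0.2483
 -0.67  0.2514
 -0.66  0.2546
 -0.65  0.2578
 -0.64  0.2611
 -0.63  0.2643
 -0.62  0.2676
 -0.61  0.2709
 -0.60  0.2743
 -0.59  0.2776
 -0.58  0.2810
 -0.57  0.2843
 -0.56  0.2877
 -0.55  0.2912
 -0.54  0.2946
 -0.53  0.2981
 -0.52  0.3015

σ√T = 0.49 × 0.7071 = 0.3465
d₁ = [ln(350/450) + (0.011 + 0.49²/2)·0.5] / 0.3465 = [-0.2513 + 0.0655] / 0.3465 = -0.5362 ≈ -0.54
d₂ = d₁ − σ√T = -0.5362 − 0.3465 = -0.8827 ≈ -0.88
exp(−rT) = exp(−0.011·0.5) = 0.9945
N(d₁) = N(-0.54) = 0.2946;  N(d₂) = N(-0.88) = 0.1894
C = 350·0.2946 − 450·0.9945·0.1894 = 103.1100 − 84.7612 = 18.3488

$18.35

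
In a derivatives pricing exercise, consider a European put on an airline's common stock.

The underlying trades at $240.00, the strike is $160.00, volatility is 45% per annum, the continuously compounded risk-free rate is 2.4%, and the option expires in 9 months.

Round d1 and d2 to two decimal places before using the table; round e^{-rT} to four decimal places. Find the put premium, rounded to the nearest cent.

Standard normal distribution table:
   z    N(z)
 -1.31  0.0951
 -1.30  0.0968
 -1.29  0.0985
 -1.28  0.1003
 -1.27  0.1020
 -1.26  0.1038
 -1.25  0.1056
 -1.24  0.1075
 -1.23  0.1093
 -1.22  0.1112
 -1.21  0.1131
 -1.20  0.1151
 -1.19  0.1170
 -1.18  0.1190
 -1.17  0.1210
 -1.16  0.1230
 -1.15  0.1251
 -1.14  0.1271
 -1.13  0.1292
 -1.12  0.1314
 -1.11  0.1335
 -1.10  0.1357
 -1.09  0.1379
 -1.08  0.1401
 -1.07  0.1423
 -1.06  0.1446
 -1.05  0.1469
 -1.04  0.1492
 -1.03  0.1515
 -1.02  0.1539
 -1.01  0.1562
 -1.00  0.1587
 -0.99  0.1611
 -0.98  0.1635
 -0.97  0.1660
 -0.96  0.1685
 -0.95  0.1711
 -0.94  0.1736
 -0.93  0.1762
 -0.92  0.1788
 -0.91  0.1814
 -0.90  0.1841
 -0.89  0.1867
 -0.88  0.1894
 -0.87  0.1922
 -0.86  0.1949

$5.27

σ√T = 0.45 × 0.8660 = 0.3897
d₁ = [ln(240/160) + (0.024 + ½·0.45²)·0.75] / (σ√T) = (0.4055 + 0.0939) / 0.3897 = 1.2815 ⇒ 1.28
d₂ = 1.2815 − 0.3897 = 0.8918 ⇒ 0.89
e^(−rT) = e^(−0.024·0.75) = 0.9822
P = 160·0.9822·N(-0.89) − 240·N(-1.28) = 160·0.9822·0.1867 − 240·0.1003 = 29.3403 − 24.0720 = 5.2683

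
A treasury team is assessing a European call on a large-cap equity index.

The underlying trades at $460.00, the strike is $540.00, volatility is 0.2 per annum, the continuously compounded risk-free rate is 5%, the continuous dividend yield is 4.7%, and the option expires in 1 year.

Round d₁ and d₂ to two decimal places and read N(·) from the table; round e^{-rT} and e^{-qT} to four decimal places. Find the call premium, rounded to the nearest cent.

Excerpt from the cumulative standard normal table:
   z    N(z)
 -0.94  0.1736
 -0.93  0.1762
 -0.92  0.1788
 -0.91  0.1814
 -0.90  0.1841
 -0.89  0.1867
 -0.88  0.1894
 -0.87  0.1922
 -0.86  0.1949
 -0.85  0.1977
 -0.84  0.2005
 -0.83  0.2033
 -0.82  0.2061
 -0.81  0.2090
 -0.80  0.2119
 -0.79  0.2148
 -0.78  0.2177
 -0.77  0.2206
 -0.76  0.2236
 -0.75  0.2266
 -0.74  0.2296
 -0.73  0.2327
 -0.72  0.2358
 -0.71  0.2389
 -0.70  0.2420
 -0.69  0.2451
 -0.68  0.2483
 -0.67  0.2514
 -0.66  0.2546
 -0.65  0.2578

T = 1;  σ√T = 0.2000
d₁ = [ln(460/540) + (0.05 − 0.047 + 0.2²/2)·1] / 0.2000 = [-0.1603 + 0.0230] / 0.2000 = -0.6867 ⇒ -0.69
d₂ = d₁ − σ√T = -0.6867 − 0.2000 = -0.8867 ⇒ -0.89
e^(−qT) = e^(−0.047·1) = 0.9541;  e^(−rT) = e^(−0.05·1) = 0.9512
C = 460·0.9541·N(-0.69) − 540·0.9512·N(-0.89) = 460·0.9541·0.2451 − 540·0.9512·0.1867 = 107.5710 − 95.8981 = 11.6729

$11.67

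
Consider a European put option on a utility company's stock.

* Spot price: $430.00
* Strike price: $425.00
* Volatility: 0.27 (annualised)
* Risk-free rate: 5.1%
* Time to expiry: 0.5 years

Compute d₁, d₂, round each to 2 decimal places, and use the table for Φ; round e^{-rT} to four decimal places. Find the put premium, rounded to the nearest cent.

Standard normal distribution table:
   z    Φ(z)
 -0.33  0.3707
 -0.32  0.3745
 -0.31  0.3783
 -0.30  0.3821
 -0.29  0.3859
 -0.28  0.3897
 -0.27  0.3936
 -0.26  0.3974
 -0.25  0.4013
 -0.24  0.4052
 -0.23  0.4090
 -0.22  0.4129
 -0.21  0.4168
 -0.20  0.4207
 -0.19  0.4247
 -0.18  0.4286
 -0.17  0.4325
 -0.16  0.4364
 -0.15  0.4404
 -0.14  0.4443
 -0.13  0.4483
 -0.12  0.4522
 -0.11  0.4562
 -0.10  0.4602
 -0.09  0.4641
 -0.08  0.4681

$24.72

σ√T = 0.27 × 0.7071 = 0.1909
ln(S/K) + (r + σ²/2)T = ln(430/425) + (0.051 + 0.27²/2)·0.5 = 0.0117 + 0.0437 = 0.0554
d₁ = 0.0554 / 0.1909 = 0.2903 which rounds to 0.29
d₂ = d₁ − σ√T = 0.2903 − 0.1909 = 0.0994 which rounds to 0.10
e^(−rT) = e^(−0.051·0.5) = 0.9748
N(−d₂) = N(-0.10) = 0.4602;  N(−d₁) = N(-0.29) = 0.3859
P = 425·0.9748·0.4602 − 430·0.3859 = 190.6563 − 165.9370 = 24.7193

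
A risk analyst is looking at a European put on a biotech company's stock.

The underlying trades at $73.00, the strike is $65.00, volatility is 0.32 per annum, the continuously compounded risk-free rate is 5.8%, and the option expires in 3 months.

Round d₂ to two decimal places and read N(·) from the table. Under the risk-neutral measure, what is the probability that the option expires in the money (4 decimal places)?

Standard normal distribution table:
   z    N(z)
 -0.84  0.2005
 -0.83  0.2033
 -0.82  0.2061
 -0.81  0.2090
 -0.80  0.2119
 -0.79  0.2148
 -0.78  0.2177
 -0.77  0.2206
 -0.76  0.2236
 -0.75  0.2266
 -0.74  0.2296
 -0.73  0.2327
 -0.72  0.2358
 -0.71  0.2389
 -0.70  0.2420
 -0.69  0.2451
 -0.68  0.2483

σ√T = 0.32 × 0.5000 = 0.1600
ln(S/K) + (r + σ²/2)T = ln(73/65) + (0.058 + 0.32²/2)·0.25 = 0.1161 + 0.0273 = 0.1434
d₁ = 0.1434 / 0.1600 = 0.8961 ≈ 0.90
d₂ = d₁ − σ√T = 0.8961 − 0.1600 = 0.7361 ≈ 0.74
Risk-neutral Pr[S_T < K] = N(−d₂) = N(-0.74) = 0.2296

0.2296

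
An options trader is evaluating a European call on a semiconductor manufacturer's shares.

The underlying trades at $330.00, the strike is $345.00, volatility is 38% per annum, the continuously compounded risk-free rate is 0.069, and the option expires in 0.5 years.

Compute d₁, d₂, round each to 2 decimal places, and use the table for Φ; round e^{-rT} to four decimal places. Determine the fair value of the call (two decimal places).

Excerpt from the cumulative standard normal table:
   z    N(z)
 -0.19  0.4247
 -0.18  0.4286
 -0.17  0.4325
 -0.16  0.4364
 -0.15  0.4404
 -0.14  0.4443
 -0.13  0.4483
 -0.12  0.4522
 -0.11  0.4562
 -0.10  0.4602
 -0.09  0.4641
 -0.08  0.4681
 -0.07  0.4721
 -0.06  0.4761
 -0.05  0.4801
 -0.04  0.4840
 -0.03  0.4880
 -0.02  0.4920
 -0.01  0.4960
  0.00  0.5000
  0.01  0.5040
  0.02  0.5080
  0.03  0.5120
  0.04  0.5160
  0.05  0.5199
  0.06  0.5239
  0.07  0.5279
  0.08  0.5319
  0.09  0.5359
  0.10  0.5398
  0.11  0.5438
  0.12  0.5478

$33.98

σ√T = 0.38 × 0.7071 = 0.2687
ln(S/K) + (r + σ²/2)T = ln(330/345) + (0.069 + 0.38²/2)·0.5 = -0.0445 + 0.0706 = 0.0261
d₁ = 0.0261 / 0.2687 = 0.0973 ≈ 0.10
d₂ = d₁ − σ√T = 0.0973 − 0.2687 = -0.1714 ≈ -0.17
e^(−rT) = e^(−0.069·0.5) = 0.9661
C = 330·N(0.10) − 345·0.9661·N(-0.17) = 330·0.5398 − 345·0.9661·0.4325 = 178.1340 − 144.1542 = 33.9798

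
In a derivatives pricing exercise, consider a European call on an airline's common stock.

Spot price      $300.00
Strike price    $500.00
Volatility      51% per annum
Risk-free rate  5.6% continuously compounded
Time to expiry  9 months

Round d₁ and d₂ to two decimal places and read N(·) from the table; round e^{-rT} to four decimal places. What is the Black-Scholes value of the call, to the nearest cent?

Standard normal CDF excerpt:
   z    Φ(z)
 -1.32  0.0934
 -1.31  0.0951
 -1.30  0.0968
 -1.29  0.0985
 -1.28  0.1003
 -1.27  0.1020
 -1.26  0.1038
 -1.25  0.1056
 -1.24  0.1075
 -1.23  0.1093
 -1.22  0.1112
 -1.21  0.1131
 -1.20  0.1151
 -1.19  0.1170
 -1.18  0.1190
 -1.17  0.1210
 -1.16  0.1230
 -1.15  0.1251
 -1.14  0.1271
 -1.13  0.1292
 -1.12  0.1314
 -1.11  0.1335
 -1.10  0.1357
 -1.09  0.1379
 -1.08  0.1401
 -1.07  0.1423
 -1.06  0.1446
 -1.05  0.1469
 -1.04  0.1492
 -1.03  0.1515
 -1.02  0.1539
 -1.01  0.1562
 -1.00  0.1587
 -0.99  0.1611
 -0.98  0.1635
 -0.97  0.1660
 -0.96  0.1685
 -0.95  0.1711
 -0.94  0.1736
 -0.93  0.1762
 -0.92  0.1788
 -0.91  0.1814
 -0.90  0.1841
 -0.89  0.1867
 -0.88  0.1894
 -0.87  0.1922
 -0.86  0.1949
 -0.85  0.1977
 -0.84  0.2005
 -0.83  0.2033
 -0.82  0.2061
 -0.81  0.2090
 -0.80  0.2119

σ√T = 0.51 × 0.8660 = 0.4417
d₁ = [ln(300/500) + (0.056 + 0.51²/2)·0.75] / 0.4417 = [-0.5108 + 0.1395] / 0.4417 = -0.8406 → -0.84
d₂ = d₁ − σ√T = -0.8406 − 0.4417 = -1.2823 → -1.28
e^(−rT) = e^(−0.056·0.75) = 0.9589
C = 300·N(-0.84) − 500·0.9589·N(-1.28) = 300·0.2005 − 500·0.9589·0.1003 = 60.1500 − 48.0888 = 12.0612

$12.06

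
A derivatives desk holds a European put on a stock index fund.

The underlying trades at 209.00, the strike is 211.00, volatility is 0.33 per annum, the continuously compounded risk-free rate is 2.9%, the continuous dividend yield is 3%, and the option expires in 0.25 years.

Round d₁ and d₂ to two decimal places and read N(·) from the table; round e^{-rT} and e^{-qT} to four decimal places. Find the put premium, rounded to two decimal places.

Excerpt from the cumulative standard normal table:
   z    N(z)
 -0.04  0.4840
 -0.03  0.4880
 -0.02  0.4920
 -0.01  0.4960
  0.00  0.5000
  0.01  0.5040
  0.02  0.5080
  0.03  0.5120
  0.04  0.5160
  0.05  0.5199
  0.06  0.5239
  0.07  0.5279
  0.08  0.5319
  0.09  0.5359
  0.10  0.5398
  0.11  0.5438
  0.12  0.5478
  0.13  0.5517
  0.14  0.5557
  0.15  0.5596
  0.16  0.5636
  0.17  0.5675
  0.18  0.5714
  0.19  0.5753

T = 0.25;  σ√T = 0.1650
d₁ = [ln(209/211) + (0.029 − 0.03 + ½·0.33²)·0.25] / (σ√T) = (-0.0095 + 0.0134) / 0.1650 = 0.0233 → 0.02
d₂ = 0.0233 − 0.1650 = -0.1417 → -0.14
exp(−qT) = exp(−0.03·0.25) = 0.9925;  exp(−rT) = exp(−0.029·0.25) = 0.9928
N(−d₂) = N(0.14) = 0.5557;  N(−d₁) = N(-0.02) = 0.4920
P = 211·0.9928·0.5557 − 209·0.9925·0.4920 = 116.4085 − 102.0568 = 14.3517

14.35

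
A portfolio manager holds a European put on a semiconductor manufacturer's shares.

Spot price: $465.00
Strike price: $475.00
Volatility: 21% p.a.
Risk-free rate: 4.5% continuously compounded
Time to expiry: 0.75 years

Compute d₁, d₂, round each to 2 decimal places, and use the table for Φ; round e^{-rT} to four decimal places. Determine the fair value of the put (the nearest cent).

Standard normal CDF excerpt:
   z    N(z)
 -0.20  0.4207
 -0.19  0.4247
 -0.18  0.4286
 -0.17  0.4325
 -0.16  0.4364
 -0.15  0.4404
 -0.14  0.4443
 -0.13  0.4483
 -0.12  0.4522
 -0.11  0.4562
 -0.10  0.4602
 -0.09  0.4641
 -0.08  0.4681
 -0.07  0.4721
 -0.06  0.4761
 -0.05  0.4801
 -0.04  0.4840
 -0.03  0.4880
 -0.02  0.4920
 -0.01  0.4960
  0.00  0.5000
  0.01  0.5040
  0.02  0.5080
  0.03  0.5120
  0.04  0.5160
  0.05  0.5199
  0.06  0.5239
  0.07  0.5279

T = 0.75;  σ√T = 0.1819
d₁ = [ln(465/475) + (0.045 + 0.21²/2)·0.75] / 0.1819 = [-0.0213 + 0.0503] / 0.1819 = 0.1595 ≈ 0.16
d₂ = d₁ − σ√T = 0.1595 − 0.1819 = -0.0224 ≈ -0.02
exp(−rT) = exp(−0.045·0.75) = 0.9668
N(−d₂) = N(0.02) = 0.5080;  N(−d₁) = N(-0.16) = 0.4364
P = 475·0.9668·0.5080 − 465·0.4364 = 233.2888 − 202.9260 = 30.3628

$30.36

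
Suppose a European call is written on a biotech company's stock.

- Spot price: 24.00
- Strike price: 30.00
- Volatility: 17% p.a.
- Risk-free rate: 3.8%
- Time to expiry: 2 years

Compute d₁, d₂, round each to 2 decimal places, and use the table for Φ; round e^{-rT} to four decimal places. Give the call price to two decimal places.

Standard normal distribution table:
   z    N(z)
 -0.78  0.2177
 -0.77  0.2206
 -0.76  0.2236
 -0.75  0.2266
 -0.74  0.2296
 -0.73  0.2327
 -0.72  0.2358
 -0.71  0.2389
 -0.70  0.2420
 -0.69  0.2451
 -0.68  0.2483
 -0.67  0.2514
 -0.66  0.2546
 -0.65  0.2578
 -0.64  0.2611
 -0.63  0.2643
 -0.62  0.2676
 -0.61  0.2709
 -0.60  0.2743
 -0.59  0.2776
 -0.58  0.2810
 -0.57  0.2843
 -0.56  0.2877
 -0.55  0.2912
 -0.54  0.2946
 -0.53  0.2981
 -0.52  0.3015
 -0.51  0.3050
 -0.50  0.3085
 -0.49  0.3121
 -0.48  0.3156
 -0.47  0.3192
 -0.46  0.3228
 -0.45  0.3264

1.02

T = 2;  σ√T = 0.2404
d₁ = [ln(24/30) + (0.038 + 0.17²/2)·2] / 0.2404 = [-0.2231 + 0.1049] / 0.2404 = -0.4918 ⇒ -0.49
d₂ = d₁ − σ√T = -0.4918 − 0.2404 = -0.7322 ⇒ -0.73
exp(−rT) = exp(−0.038·2) = 0.9268
C = 24·N(-0.49) − 30·0.9268·N(-0.73) = 24·0.3121 − 30·0.9268·0.2327 = 7.4904 − 6.4700 = 1.0204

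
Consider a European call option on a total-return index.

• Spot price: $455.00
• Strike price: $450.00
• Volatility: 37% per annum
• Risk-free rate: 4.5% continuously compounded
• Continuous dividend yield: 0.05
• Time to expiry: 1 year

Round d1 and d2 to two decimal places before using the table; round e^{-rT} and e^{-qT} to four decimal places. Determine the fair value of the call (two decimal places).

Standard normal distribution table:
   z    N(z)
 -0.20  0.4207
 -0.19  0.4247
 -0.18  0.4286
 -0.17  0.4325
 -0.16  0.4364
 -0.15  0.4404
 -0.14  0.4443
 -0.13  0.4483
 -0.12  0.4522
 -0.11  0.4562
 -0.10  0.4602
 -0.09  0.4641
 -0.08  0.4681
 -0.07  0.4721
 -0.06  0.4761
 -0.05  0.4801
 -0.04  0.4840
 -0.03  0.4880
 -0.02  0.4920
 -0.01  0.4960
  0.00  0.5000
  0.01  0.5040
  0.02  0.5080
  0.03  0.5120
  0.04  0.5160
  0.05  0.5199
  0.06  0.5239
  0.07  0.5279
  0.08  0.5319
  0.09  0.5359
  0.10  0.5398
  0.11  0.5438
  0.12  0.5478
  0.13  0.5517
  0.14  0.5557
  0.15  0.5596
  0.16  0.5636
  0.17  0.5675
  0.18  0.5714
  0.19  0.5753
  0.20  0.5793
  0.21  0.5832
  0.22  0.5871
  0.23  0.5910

T = 1;  σ√T = 0.3700
d₁ = [ln(455/450) + (0.045 − 0.05 + ½·0.37²)·1] / (σ√T) = (0.0110 + 0.0634) / 0.3700 = 0.2014 which rounds to 0.20
d₂ = 0.2014 − 0.3700 = -0.1686 which rounds to -0.17
exp(−qT) = exp(−0.05·1) = 0.9512;  exp(−rT) = exp(−0.045·1) = 0.9560
C = 455·0.9512·N(0.20) − 450·0.9560·N(-0.17) = 455·0.9512·0.5793 − 450·0.9560·0.4325 = 250.7187 − 186.0615 = 64.6572

$64.66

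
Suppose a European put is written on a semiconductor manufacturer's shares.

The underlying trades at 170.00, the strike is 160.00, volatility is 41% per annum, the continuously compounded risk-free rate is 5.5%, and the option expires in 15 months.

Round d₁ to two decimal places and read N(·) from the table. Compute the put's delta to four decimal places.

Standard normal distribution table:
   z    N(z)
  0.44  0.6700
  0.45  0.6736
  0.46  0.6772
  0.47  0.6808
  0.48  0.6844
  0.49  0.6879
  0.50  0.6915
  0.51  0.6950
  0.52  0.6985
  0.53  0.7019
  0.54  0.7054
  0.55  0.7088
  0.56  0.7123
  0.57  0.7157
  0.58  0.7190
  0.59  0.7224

-0.3050

T = 1.25;  σ√T = 0.4584
d₁ = [ln(170/160) + (0.055 + 0.41²/2)·1.25] / 0.4584 = [0.0606 + 0.1738] / 0.4584 = 0.5114 which rounds to 0.51
N(d₁) = N(0.51) = 0.6950
Δ_put = N(d₁) − 1 = 0.6950 − 1 = -0.3050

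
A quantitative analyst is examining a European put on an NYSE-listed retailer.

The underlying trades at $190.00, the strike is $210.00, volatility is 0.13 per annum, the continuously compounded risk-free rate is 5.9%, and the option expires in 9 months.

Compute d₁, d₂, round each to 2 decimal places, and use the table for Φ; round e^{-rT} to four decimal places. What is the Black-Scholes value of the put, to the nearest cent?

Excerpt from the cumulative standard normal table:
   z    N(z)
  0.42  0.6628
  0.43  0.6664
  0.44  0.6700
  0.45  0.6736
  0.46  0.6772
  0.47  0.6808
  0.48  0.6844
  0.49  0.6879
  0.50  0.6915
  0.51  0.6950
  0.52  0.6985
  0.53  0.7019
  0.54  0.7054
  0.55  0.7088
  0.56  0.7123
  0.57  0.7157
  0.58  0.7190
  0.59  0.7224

σ√T = 0.13 × 0.8660 = 0.1126
ln(S/K) + (r + σ²/2)T = ln(190/210) + (0.059 + 0.13²/2)·0.75 = -0.1001 + 0.0506 = -0.0495
d₁ = -0.0495 / 0.1126 = -0.4396 ≈ -0.44
d₂ = d₁ − σ√T = -0.4396 − 0.1126 = -0.5522 ≈ -0.55
exp(−rT) = exp(−0.059·0.75) = 0.9567
N(−d₂) = N(0.55) = 0.7088;  N(−d₁) = N(0.44) = 0.6700
P = 210·0.9567·0.7088 − 190·0.6700 = 142.4029 − 127.3000 = 15.1029

$15.10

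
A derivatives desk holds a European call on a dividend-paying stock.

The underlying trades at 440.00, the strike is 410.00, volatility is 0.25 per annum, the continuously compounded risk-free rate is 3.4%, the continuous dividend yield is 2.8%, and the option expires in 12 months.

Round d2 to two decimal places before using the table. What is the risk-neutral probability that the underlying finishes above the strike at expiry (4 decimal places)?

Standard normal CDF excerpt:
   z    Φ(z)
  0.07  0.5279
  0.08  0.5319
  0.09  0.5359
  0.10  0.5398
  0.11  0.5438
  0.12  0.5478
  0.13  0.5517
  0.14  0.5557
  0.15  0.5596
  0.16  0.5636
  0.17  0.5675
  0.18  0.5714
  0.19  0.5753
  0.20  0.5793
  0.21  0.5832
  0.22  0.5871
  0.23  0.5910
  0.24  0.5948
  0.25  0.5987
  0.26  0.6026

T = 1;  σ√T = 0.2500
d₁ = [ln(440/410) + (0.034 − 0.028 + ½·0.25²)·1] / (σ√T) = (0.0706 + 0.0373) / 0.2500 = 0.4315 which rounds to 0.43
d₂ = 0.4315 − 0.2500 = 0.1815 which rounds to 0.18
Risk-neutral Pr[S_T > K] = N(d₂) = N(0.18) = 0.5714

0.5714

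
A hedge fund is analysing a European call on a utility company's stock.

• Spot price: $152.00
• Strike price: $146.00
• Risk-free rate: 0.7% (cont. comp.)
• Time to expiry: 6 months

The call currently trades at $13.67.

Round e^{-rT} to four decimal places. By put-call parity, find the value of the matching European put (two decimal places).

$7.16

exp(−rT) = exp(−0.007·0.5) = 0.9965
Put-call parity: C − P = S − K·e^(−rT) = 152 − 146·0.9965 = 152 − 145.4890 = 6.5110
P = C − (C − P) = 13.67 − (6.5110) = 7.1590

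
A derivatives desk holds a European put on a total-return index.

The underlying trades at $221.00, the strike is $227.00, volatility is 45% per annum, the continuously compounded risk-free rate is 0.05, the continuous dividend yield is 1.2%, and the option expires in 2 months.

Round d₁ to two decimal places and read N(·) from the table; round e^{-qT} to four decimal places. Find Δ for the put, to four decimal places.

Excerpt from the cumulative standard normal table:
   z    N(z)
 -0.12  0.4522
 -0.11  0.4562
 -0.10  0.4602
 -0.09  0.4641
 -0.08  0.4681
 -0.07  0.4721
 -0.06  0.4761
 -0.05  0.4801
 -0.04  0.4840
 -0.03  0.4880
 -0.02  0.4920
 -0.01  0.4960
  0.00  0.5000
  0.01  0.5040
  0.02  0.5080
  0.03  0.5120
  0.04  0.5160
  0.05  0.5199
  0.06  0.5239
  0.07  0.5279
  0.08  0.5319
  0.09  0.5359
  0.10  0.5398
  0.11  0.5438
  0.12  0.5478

-0.5070

σ√T = 0.45 × 0.4082 = 0.1837
d₁ = [ln(221/227) + (0.05 − 0.012 + 0.45²/2)·0.1667] / 0.1837 = [-0.0268 + 0.0232] / 0.1837 = -0.0195 ≈ -0.02
N(d₁) = N(-0.02) = 0.4920
Δ_put = exp(−qT)·(N(d₁) − 1) = 0.9980·(0.4920 − 1) = -0.5070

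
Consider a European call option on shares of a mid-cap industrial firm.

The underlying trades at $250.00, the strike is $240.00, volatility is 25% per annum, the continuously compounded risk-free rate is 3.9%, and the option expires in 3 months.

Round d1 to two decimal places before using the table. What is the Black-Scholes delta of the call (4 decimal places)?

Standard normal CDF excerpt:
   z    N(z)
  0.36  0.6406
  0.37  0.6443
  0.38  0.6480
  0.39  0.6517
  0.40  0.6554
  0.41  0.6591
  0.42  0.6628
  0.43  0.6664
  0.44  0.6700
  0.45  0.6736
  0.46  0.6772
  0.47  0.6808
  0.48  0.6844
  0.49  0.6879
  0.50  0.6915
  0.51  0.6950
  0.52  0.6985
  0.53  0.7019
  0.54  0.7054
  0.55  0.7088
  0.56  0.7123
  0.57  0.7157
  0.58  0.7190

σ√T = 0.25·√0.25 = 0.1250
d₁ = [ln(250/240) + (0.039 + 0.25²/2)·0.25] / 0.1250 = [0.0408 + 0.0176] / 0.1250 = 0.4671 ≈ 0.47
N(d₁) = N(0.47) = 0.6808
Δ_call = N(d₁) = 0.6808

0.6808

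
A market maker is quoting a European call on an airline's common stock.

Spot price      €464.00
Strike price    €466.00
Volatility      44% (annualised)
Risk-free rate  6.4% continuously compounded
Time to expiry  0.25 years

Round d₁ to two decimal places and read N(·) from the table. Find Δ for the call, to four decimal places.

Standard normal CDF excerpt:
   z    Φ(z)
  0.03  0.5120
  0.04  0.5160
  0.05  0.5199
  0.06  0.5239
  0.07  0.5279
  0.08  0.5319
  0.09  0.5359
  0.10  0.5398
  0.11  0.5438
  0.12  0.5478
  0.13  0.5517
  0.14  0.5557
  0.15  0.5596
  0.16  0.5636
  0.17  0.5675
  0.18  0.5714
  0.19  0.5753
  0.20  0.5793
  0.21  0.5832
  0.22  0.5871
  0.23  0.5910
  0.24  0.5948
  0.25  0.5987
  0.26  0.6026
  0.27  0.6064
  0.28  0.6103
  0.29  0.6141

σ√T = 0.44·√0.25 = 0.2200
ln(S/K) + (r + σ²/2)T = ln(464/466) + (0.064 + 0.44²/2)·0.25 = -0.0043 + 0.0402 = 0.0359
d₁ = 0.0359 / 0.2200 = 0.1632 ≈ 0.16
N(d₁) = N(0.16) = 0.5636
Δ_call = N(d₁) = 0.5636

0.5636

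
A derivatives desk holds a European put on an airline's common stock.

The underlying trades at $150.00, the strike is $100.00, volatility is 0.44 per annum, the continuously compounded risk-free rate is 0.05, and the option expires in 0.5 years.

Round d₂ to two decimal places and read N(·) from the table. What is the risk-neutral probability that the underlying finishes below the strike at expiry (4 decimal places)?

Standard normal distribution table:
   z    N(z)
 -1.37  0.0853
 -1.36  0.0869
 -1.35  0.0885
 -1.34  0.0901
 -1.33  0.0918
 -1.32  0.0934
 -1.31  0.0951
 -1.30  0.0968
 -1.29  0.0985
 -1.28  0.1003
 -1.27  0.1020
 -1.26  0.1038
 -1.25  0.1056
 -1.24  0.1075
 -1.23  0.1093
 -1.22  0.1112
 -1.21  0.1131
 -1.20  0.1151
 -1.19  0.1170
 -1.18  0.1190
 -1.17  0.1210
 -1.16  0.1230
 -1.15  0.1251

σ√T = 0.44·√0.5 = 0.3111
ln(S/K) + (r + σ²/2)T = ln(150/100) + (0.05 + 0.44²/2)·0.5 = 0.4055 + 0.0734 = 0.4789
d₁ = 0.4789 / 0.3111 = 1.5391 ⇒ 1.54
d₂ = d₁ − σ√T = 1.5391 − 0.3111 = 1.2280 ⇒ 1.23
Pr(exercise) under Q = N(−d₂) = N(-1.23) = 0.1093

0.1093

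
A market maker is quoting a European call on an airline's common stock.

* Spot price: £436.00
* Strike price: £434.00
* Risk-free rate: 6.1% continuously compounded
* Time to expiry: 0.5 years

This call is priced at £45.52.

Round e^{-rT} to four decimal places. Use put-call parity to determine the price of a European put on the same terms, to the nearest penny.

e^(−rT) = e^(−0.061·0.5) = 0.9700
Put-call parity: C − P = S − K·e^(−rT) = 436 − 434·0.9700 = 436 − 420.9800 = 15.0200
P = C − (C − P) = 45.52 − (15.0200) = 30.5000

£30.50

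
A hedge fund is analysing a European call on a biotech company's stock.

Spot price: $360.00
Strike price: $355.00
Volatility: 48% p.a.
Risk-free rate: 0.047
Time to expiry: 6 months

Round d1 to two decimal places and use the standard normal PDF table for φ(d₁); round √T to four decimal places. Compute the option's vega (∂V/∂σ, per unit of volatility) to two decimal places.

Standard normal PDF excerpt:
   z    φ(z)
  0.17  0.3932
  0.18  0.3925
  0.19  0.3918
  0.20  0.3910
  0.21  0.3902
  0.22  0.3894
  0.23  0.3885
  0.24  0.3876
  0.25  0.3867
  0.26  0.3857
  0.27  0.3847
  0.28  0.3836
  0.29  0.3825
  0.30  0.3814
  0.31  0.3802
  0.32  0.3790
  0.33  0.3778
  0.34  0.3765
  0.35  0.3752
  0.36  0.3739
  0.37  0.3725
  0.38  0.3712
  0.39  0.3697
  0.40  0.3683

T = 0.5;  σ√T = 0.3394
d₁ = [ln(360/355) + (0.047 + 0.48²/2)·0.5] / 0.3394 = [0.0140 + 0.0811] / 0.3394 = 0.2802 ⇒ 0.28
√T = √0.5 = 0.7071
φ(d₁) = φ(0.28) = 0.3836
vega = S·φ(d₁)·√T = 360·0.3836·0.7071 = 97.6477
(Call and put vega coincide under Black-Scholes.)

97.65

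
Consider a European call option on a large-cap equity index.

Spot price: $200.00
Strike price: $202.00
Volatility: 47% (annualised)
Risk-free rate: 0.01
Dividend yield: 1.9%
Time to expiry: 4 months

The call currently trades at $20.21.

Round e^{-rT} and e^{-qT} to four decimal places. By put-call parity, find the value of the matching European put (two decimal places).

exp(−qT) = exp(−0.019·0.3333) = 0.9937;  exp(−rT) = exp(−0.01·0.3333) = 0.9967
Put-call parity: C − P = S·e^(−qT) − K·e^(−rT) = 200·0.9937 − 202·0.9967 = 198.7400 − 201.3334 = -2.5934
P = C − (C − P) = 20.21 − (-2.5934) = 22.8034

$22.80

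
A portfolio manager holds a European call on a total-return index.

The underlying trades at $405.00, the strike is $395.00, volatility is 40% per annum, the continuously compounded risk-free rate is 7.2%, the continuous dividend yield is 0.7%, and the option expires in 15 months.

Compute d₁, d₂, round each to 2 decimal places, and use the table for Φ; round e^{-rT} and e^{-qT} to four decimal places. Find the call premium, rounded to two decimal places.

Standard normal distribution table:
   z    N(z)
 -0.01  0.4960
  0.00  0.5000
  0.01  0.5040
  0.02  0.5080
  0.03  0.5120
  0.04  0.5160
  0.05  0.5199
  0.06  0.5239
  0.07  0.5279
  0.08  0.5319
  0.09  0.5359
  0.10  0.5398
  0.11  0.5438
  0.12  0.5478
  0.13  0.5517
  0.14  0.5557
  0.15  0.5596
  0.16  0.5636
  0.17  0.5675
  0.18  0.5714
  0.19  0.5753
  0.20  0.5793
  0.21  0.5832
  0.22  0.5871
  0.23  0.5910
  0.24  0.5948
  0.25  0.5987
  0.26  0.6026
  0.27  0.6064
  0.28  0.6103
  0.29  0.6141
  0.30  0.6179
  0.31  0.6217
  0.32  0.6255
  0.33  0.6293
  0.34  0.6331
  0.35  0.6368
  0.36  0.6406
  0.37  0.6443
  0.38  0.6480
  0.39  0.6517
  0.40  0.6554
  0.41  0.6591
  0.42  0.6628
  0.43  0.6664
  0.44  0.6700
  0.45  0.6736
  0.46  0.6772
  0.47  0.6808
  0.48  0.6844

T = 1.25;  σ√T = 0.4472
d₁ = [ln(405/395) + (0.072 − 0.007 + 0.4²/2)·1.25] / 0.4472 = [0.0250 + 0.1813] / 0.4472 = 0.4612 ⇒ 0.46
d₂ = d₁ − σ√T = 0.4612 − 0.4472 = 0.0140 ⇒ 0.01
exp(−qT) = exp(−0.007·1.25) = 0.9913;  exp(−rT) = exp(−0.072·1.25) = 0.9139
C = 405·0.9913·N(0.46) − 395·0.9139·N(0.01) = 405·0.9913·0.6772 − 395·0.9139·0.5040 = 271.8799 − 181.9392 = 89.9407

$89.94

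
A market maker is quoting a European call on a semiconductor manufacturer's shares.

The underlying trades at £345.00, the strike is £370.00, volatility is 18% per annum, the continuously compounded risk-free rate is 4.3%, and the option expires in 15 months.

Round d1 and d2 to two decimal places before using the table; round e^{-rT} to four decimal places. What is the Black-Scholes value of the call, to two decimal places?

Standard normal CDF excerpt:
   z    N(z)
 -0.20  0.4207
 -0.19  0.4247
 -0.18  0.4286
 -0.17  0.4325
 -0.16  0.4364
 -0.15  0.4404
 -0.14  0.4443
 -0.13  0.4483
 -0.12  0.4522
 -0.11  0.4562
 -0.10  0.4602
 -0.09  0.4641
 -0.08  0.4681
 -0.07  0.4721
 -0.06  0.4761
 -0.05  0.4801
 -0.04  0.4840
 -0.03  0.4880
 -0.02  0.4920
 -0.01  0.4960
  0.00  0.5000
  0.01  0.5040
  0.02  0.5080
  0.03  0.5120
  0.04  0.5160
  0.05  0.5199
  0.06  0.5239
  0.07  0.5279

£24.97

σ√T = 0.18·√1.25 = 0.2012
d₁ = [ln(345/370) + (0.043 + 0.18²/2)·1.25] / 0.2012 = [-0.0700 + 0.0740] / 0.2012 = 0.0201 which rounds to 0.02
d₂ = d₁ − σ√T = 0.0201 − 0.2012 = -0.1812 which rounds to -0.18
e^(−rT) = e^(−0.043·1.25) = 0.9477
N(d₁) = N(0.02) = 0.5080;  N(d₂) = N(-0.18) = 0.4286
C = 345·0.5080 − 370·0.9477·0.4286 = 175.2600 − 150.2882 = 24.9718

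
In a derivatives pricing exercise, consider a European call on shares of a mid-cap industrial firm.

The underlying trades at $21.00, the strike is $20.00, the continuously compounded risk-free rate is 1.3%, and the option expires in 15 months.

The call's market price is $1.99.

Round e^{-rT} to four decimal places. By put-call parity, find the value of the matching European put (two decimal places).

$0.67

exp(−rT) = exp(−0.013·1.25) = 0.9839
Put-call parity: C − P = S − K·e^(−rT) = 21 − 20·0.9839 = 21 − 19.6780 = 1.3220
P = C − (C − P) = 1.99 − (1.3220) = 0.6680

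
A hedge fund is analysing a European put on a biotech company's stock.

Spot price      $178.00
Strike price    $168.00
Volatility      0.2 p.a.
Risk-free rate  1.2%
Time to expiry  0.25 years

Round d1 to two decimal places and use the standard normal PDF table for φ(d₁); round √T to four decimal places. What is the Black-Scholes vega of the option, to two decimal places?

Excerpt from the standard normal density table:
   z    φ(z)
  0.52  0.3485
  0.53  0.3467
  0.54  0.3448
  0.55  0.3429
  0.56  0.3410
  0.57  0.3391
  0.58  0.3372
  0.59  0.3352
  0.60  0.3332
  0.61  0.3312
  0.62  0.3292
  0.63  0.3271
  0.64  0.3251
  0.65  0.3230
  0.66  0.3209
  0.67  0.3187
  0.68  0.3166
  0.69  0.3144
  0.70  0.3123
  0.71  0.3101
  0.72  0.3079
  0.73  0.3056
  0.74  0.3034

σ√T = 0.2·√0.25 = 0.1000
d₁ = [ln(178/168) + (0.012 + 0.2²/2)·0.25] / 0.1000 = [0.0578 + 0.0080] / 0.1000 = 0.6582 → 0.66
√T = √0.25 = 0.5000
φ(d₁) = φ(0.66) = 0.3209
vega = S·φ(d₁)·√T = 178·0.3209·0.5000 = 28.5601

28.56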